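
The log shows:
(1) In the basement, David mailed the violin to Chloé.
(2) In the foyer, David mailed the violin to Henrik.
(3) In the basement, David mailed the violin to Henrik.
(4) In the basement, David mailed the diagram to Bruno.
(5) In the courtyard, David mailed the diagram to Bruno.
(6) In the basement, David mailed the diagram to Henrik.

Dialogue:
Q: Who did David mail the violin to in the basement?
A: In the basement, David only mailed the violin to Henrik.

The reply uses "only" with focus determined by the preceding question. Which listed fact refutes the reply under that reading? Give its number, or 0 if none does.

The question "Who did ... to ...?" targets the recipient, so in the reply the focus falls on "Henrik".
So "only" ranges over recipients; the rest (same agent, thing, setting (David / the violin / in the basement)) is presupposed.
Fact (1) shares the background with a different recipient (Chloé) — counterexample.
(Fact (2) would refute a reading with focus on the setting — but that is not what the question asks.)

1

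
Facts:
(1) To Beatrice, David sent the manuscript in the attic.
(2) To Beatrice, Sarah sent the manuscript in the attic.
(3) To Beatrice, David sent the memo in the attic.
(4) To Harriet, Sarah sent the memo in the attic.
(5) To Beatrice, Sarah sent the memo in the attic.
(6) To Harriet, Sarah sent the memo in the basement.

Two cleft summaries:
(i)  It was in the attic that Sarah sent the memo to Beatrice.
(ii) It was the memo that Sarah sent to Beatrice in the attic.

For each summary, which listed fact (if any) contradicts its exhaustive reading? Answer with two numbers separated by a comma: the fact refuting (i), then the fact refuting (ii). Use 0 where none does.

0, 2

Summary (i) focuses "in the attic" (the setting); background same agent, thing, recipient (Sarah / the memo / Beatrice). No fact matches that background with a different setting, so 0.
Summary (ii) focuses "the memo" (the thing); background same agent, recipient, setting (Sarah / Beatrice / in the attic). Fact (2) matches that background with thing = the manuscript — refutes (ii).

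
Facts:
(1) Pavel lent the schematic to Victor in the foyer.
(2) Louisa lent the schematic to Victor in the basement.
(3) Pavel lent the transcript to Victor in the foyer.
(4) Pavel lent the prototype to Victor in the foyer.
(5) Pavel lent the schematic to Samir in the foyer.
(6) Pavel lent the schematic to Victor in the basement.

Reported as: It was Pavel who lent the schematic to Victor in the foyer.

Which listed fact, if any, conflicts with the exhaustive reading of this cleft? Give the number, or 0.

Focus of the cleft: "Pavel" (the agent). Presupposed background: thing = the schematic, recipient = Victor, setting = in the foyer.
Exhaustivity: Pavel is the only agent satisfying that background.
Every other fact differs from the presupposition on some backgrounded slot, so none challenges the exhaustivity.

0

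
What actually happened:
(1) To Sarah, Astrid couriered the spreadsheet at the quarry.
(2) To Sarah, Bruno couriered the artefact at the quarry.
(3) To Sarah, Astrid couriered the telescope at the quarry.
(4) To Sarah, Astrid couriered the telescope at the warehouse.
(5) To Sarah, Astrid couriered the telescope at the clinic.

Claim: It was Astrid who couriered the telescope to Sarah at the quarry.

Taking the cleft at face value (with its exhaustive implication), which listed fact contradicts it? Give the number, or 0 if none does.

The cleft puts "Astrid" in focus and presupposes the open proposition with the telescope as thing and Sarah as recipient and at the quarry as setting.
The exhaustive reading says no other agent fits that background.
No listed fact matches the background with a different agent. Exhaustivity holds.

0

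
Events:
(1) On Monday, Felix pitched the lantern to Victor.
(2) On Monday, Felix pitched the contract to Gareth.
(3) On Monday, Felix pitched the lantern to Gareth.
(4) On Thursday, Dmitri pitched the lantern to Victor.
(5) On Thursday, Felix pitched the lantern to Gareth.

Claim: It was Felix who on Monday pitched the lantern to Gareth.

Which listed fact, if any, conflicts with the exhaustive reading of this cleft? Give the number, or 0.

Focus of the cleft: "Felix" (the agent). Presupposed background: the lantern as thing and Gareth as recipient and on Monday as setting.
The exhaustive reading says no other agent fits that background.
Every other fact differs from the presupposition on some backgrounded slot, so none challenges the exhaustivity.

0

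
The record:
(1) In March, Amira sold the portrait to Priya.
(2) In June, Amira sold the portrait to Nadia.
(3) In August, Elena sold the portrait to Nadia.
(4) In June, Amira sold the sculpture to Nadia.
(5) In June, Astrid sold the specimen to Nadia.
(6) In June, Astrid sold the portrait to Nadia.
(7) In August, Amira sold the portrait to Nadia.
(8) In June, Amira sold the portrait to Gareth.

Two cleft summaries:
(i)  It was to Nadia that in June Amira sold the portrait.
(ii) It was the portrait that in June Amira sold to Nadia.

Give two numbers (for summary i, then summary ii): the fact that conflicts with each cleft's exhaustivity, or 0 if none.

(i): focus "Nadia". Looking for same agent, thing, setting (Amira / the portrait / in June) with some other recipient — fact (8) has Gareth there. Refuted.
(ii): focus "the portrait". Looking for same agent, recipient, setting (Amira / Nadia / in June) with some other thing — fact (4) has the sculpture there. Refuted.

8, 4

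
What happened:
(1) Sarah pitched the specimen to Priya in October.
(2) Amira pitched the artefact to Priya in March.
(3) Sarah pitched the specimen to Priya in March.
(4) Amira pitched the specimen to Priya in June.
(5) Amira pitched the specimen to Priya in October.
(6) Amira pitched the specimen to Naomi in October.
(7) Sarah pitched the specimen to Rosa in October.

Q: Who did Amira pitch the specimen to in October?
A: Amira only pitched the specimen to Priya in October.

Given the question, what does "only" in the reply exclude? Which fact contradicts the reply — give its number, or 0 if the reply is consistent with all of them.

The question "Who did ... to ...?" targets the recipient, so in the reply the focus falls on "Priya".
So "only" ranges over recipients; the rest (same agent, thing, setting (Amira / the specimen / in October)) is presupposed.
Fact (6) keeps same agent, thing, setting (Amira / the specimen / in October) but has recipient = Naomi; that refutes the reply.
(Fact (4) would refute a reading with focus on the setting — but that is not what the question asks.)

6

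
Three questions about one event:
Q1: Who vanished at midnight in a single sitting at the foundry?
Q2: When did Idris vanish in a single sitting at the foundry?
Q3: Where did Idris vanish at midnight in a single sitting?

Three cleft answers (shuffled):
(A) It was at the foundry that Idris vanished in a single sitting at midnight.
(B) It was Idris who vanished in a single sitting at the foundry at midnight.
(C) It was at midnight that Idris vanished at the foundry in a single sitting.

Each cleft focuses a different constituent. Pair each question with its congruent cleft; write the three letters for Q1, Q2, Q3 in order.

BCA

Q1 asks about the subject (agent); cleft (B) focuses "Idris", which is the subject (agent) — so Q1 → B.
Q2 asks about the time; cleft (C) focuses "at midnight", which is the time — so Q2 → C.
Q3 asks about the location; cleft (A) focuses "at the foundry", which is the location — so Q3 → A.
Mapping: Q1→B, Q2→C, Q3→A.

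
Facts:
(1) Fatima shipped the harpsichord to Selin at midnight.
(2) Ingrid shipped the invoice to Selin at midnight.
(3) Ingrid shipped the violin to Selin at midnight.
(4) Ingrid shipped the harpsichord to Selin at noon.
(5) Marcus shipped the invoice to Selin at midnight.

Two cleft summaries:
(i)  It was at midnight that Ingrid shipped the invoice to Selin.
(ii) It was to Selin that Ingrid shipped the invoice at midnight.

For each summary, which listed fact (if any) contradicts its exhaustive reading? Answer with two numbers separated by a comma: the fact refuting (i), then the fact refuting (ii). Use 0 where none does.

0, 0

Summary (i) focuses "at midnight" (the setting); background same agent, thing, recipient (Ingrid / the invoice / Selin). No fact matches that background with a different setting, so 0.
Summary (ii) focuses "Selin" (the recipient); background same agent, thing, setting (Ingrid / the invoice / at midnight). No fact matches that background with a different recipient, so 0.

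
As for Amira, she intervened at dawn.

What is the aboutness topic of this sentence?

The construction explicitly marks "Amira" as what the sentence is about — the topic.
The remainder of the clause is the comment (what is said about the topic).

Amira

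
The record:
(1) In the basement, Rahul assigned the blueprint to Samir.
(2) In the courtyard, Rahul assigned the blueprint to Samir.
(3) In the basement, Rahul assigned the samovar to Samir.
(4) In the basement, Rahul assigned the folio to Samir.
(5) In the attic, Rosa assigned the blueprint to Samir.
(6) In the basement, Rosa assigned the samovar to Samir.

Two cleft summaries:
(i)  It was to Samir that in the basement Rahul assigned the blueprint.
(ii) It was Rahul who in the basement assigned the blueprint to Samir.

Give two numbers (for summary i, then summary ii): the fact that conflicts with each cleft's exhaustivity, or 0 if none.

Summary (i) focuses "Samir" (the recipient); background same agent, thing, setting (Rahul / the blueprint / in the basement). No fact matches that background with a different recipient, so 0.
Summary (ii) focuses "Rahul" (the agent); background same thing, recipient, setting (the blueprint / Samir / in the basement). No fact matches that background with a different agent, so 0.

0, 0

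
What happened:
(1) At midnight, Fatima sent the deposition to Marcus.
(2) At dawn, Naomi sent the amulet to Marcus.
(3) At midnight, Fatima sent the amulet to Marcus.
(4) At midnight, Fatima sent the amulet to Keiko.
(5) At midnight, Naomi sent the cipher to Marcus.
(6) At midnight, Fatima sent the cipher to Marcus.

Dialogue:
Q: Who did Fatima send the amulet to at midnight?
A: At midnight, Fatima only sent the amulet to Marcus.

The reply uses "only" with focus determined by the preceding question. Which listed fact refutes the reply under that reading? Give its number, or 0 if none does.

The question "Who did ... to ...?" targets the recipient, so in the reply the focus falls on "Marcus".
So "only" ranges over recipients; the rest (Fatima as agent and the amulet as thing and at midnight as setting) is presupposed.
Fact (4) shares the background with a different recipient (Keiko) — counterexample.
(Fact (1) would refute a reading with focus on the thing — but that is not what the question asks.)

4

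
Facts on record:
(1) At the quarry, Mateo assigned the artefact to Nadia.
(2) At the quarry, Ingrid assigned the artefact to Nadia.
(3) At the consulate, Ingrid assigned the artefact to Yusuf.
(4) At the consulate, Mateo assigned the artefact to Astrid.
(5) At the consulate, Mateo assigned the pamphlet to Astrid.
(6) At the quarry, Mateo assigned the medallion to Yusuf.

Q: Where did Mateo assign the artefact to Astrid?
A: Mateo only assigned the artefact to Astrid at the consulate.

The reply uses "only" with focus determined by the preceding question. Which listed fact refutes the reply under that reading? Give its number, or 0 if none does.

0

Answering "Where did ...?" puts focus on the setting — here, "at the consulate".
So "only" ranges over settings; the rest (agent = Mateo, thing = the artefact, recipient = Astrid) is presupposed.
No fact keeps agent = Mateo, thing = the artefact, recipient = Astrid while changing the setting; every other fact differs on something backgrounded. The reply stands.
(Fact (5) would refute a reading with focus on the thing — but that is not what the question asks.)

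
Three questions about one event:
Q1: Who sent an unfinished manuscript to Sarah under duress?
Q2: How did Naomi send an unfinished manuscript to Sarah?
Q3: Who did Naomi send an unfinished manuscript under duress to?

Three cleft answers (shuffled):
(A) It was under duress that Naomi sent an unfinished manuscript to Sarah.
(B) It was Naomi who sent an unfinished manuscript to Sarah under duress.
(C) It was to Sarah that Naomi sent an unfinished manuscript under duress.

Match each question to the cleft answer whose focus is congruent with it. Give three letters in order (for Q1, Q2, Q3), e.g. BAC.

BAC

Q1 asks about the subject (agent); cleft (B) focuses "Naomi", which is the subject (agent) — so Q1 → B.
Q2 asks about the manner; cleft (A) focuses "under duress", which is the manner — so Q2 → A.
Q3 asks about the recipient; cleft (C) focuses "to Sarah", which is the recipient — so Q3 → C.
Mapping: Q1→B, Q2→A, Q3→C.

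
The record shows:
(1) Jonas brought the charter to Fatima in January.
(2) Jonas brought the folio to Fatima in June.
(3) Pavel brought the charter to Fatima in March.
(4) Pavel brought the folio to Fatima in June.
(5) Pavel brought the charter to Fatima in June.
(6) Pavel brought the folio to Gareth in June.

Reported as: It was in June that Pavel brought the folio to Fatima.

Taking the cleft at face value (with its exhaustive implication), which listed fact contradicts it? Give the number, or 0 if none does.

Focus of the cleft: "in June" (the setting). Presupposed background: same agent, thing, recipient (Pavel / the folio / Fatima).
Exhaustivity: in June is the only setting satisfying that background.
Every other fact differs from the presupposition on some backgrounded slot, so none challenges the exhaustivity.

0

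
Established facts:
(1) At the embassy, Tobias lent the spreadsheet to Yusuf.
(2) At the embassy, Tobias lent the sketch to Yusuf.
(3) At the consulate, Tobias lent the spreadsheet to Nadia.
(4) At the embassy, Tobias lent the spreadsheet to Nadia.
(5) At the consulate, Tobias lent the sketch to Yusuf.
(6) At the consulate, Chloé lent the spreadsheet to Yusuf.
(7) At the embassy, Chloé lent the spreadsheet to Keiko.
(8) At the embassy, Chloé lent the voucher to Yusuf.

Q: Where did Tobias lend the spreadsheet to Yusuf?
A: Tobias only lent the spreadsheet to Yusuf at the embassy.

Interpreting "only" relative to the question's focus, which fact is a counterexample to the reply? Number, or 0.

Answering "Where did ...?" puts focus on the setting — here, "at the embassy".
So "only" ranges over settings; the rest (Tobias as agent and the spreadsheet as thing and Yusuf as recipient) is presupposed.
No fact keeps Tobias as agent and the spreadsheet as thing and Yusuf as recipient while changing the setting; every other fact differs on something backgrounded. The reply stands.
(Fact (4) would refute a reading with focus on the recipient — but that is not what the question asks.)

0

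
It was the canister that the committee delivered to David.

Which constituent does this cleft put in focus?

the canister

In an it-cleft "It was X that/who ...", the clefted constituent X is the focus; the that/who-clause expresses the presupposed open proposition.
Here the focus is "the canister". The backgrounded (presupposed) material includes "the committee" and "to David".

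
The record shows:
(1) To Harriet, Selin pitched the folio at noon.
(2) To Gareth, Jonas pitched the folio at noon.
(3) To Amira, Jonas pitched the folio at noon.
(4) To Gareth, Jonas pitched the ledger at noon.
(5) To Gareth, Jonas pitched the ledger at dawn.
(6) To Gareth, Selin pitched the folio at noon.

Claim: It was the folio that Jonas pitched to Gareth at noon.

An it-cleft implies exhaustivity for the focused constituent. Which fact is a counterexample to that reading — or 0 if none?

Focus of the cleft: "the folio" (the thing). Presupposed background: agent = Jonas, recipient = Gareth, setting = at noon.
Exhaustivity: the folio is the only thing satisfying that background.
But fact (4) also has agent = Jonas, recipient = Gareth, setting = at noon, with thing = the ledger — so the exhaustive reading fails.

4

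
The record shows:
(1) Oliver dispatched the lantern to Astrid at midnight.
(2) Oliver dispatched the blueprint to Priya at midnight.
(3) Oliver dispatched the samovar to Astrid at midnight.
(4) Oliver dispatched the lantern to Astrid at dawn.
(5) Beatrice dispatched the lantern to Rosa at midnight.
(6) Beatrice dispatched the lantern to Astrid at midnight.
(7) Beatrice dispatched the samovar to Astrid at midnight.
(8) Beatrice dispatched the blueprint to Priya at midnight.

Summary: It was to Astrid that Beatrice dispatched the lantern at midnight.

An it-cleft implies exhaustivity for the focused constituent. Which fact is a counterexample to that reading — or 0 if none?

5

The cleft puts "Astrid" in focus and presupposes the open proposition with agent = Beatrice, thing = the lantern, setting = at midnight.
The exhaustive reading says no other recipient fits that background.
Fact (5) shares the background but with recipient = Rosa; exhaustivity is violated.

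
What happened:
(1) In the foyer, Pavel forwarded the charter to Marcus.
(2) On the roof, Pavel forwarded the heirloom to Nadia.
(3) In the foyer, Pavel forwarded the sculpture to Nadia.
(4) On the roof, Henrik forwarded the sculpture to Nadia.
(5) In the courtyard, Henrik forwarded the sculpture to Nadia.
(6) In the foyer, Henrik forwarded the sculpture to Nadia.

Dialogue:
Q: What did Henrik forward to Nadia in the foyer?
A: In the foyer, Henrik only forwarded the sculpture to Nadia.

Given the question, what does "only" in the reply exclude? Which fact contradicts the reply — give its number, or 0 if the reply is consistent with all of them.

Answering "What did ...?" puts focus on the thing — here, "the sculpture".
So "only" ranges over things; the rest (same agent, recipient, setting (Henrik / Nadia / in the foyer)) is presupposed.
No fact keeps same agent, recipient, setting (Henrik / Nadia / in the foyer) while changing the thing; every other fact differs on something backgrounded. The reply stands.
(Fact (4) would refute a reading with focus on the setting — but that is not what the question asks.)

0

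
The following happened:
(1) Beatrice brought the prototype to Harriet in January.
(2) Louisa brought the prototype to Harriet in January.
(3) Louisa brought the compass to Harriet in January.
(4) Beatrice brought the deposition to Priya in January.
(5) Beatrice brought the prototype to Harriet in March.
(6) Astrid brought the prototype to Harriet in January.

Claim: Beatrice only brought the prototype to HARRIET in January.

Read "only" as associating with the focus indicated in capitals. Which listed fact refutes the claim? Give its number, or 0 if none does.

The capitals mark "Harriet" as focus. So "only" rules out other recipients, with the rest (Beatrice as agent and the prototype as thing and in January as setting) as background.
Every other fact changes something in the background, not just the recipient. Nothing refutes the claim.

0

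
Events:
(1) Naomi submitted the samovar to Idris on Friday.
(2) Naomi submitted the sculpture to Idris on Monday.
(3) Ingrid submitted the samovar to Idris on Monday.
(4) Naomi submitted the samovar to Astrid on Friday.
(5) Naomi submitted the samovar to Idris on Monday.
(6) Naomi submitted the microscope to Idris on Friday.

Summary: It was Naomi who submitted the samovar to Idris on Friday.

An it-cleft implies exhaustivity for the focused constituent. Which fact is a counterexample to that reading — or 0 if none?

Focus of the cleft: "Naomi" (the agent). Presupposed background: same thing, recipient, setting (the samovar / Idris / on Friday).
Exhaustivity: Naomi is the only agent satisfying that background.
No listed fact matches the background with a different agent. Exhaustivity holds.

0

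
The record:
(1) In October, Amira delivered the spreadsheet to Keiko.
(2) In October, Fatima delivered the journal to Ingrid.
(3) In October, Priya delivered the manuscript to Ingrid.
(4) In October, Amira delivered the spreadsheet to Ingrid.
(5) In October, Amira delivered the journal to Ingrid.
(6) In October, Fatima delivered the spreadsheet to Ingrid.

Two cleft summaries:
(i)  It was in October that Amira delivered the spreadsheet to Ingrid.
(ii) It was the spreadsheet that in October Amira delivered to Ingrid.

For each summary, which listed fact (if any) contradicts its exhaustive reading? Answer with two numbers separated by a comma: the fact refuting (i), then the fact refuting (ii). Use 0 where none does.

(i): focus "in October". No fact shares agent = Amira, thing = the spreadsheet, recipient = Ingrid with a different setting. 0.
(ii): focus "the spreadsheet". Looking for agent = Amira, recipient = Ingrid, setting = in October with some other thing — fact (5) has the journal there. Refuted.

0, 5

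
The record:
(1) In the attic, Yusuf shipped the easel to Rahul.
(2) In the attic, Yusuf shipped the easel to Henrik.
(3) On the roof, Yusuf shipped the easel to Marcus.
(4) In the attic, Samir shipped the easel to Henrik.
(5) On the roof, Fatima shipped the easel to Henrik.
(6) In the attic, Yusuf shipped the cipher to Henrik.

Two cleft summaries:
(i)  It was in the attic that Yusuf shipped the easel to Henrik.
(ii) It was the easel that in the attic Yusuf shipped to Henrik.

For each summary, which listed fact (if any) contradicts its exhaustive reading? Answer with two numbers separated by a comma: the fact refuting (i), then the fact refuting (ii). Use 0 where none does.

0, 6

(i): focus "in the attic". No fact shares Yusuf as agent and the easel as thing and Henrik as recipient with a different setting. 0.
(ii): focus "the easel". Looking for Yusuf as agent and Henrik as recipient and in the attic as setting with some other thing — fact (6) has the cipher there. Refuted.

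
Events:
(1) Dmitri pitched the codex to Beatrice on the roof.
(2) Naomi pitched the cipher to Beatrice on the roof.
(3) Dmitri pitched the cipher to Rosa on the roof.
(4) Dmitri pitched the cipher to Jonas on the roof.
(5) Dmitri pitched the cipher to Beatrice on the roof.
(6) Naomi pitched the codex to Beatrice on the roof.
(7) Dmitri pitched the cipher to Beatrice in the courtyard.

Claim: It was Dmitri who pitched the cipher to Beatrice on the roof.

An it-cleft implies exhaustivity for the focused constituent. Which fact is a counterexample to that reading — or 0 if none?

2

Focus of the cleft: "Dmitri" (the agent). Presupposed background: the cipher as thing and Beatrice as recipient and on the roof as setting.
The exhaustive reading says no other agent fits that background.
Fact (2) shares the background but with agent = Naomi; exhaustivity is violated.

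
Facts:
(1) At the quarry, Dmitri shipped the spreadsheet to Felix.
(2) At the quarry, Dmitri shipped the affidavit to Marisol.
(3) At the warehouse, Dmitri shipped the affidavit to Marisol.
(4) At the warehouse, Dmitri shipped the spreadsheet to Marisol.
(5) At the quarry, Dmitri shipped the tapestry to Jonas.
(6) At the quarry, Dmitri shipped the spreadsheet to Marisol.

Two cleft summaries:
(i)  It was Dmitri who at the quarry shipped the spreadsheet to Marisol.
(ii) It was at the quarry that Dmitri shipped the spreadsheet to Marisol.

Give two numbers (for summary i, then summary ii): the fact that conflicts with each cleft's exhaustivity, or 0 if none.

0, 4

Summary (i) focuses "Dmitri" (the agent); background the spreadsheet as thing and Marisol as recipient and at the quarry as setting. No fact matches that background with a different agent, so 0.
Summary (ii) focuses "at the quarry" (the setting); background Dmitri as agent and the spreadsheet as thing and Marisol as recipient. Fact (4) matches that background with setting = at the warehouse — refutes (ii).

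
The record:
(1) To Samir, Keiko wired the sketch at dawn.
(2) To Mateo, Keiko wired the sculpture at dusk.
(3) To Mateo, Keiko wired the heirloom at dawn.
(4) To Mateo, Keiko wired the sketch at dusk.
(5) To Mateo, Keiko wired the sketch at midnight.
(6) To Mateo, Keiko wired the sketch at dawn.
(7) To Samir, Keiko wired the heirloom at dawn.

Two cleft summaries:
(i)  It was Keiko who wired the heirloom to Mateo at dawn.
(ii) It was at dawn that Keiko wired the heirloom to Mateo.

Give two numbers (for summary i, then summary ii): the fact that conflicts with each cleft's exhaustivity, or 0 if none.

(i): focus "Keiko". No fact shares same thing, recipient, setting (the heirloom / Mateo / at dawn) with a different agent. 0.
(ii): focus "at dawn". No fact shares same agent, thing, recipient (Keiko / the heirloom / Mateo) with a different setting. 0.

0, 0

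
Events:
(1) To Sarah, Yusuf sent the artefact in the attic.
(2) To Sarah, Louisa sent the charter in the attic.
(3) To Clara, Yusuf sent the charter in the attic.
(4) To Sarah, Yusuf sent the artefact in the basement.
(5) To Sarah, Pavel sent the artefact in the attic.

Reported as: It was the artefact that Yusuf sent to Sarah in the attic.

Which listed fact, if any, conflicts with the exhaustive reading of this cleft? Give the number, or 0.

0

The cleft puts "the artefact" in focus and presupposes the open proposition with same agent, recipient, setting (Yusuf / Sarah / in the attic).
Exhaustivity: the artefact is the only thing satisfying that background.
No listed fact matches the background with a different thing. Exhaustivity holds.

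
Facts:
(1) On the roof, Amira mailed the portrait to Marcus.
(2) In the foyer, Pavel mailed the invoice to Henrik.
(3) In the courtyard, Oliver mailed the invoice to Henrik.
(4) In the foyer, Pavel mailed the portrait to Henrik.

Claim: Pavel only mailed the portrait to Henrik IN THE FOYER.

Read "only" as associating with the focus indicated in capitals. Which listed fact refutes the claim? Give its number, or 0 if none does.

0

The capitals mark "in the foyer" as focus. So "only" rules out other settings, with the rest (agent = Pavel, thing = the portrait, recipient = Henrik) as background.
No fact matches agent = Pavel, thing = the portrait, recipient = Henrik with a different setting — every other fact differs on at least one backgrounded slot. So no fact refutes it.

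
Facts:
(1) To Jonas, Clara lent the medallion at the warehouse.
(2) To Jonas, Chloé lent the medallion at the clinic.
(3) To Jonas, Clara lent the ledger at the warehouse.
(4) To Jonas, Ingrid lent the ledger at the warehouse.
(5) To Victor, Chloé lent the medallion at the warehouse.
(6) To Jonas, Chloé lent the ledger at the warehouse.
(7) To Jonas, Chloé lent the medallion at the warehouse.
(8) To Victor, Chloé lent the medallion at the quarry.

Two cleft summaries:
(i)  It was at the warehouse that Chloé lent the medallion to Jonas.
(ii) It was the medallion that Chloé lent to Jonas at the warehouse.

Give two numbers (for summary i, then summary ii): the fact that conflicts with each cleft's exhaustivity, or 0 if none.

2, 6

(i): focus "at the warehouse". Looking for Chloé as agent and the medallion as thing and Jonas as recipient with some other setting — fact (2) has at the clinic there. Refuted.
(ii): focus "the medallion". Looking for Chloé as agent and Jonas as recipient and at the warehouse as setting with some other thing — fact (6) has the ledger there. Refuted.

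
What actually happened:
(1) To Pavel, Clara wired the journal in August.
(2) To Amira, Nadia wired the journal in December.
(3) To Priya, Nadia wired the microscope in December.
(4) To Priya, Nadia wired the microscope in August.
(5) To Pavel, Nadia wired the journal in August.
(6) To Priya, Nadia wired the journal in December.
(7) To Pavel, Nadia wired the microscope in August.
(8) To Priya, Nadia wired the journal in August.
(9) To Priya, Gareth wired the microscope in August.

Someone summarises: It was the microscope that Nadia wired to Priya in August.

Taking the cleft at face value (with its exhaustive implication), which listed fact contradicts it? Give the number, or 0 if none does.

8

Focus of the cleft: "the microscope" (the thing). Presupposed background: same agent, recipient, setting (Nadia / Priya / in August).
The exhaustive reading says no other thing fits that background.
Fact (8) shares the background but with thing = the journal; exhaustivity is violated.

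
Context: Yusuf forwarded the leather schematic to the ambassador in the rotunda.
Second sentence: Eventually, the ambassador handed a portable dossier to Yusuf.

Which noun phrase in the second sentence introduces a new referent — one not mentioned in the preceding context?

"the ambassador" and "Yusuf" in the second sentence are given — already mentioned in the context.
"a portable dossier" has no antecedent in the context; it is discourse-new (the indefinite article also signals a new referent).

a portable dossier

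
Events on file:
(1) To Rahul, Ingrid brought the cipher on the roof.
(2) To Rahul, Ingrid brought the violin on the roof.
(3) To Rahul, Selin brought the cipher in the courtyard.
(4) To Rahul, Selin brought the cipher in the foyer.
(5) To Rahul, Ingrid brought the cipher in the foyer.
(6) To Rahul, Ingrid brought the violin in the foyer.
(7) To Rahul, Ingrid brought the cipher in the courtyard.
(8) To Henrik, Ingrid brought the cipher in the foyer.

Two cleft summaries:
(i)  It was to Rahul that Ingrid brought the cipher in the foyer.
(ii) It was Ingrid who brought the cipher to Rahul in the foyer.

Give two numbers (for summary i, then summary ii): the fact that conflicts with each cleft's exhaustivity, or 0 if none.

Summary (i) focuses "Rahul" (the recipient); background same agent, thing, setting (Ingrid / the cipher / in the foyer). Fact (8) matches that background with recipient = Henrik — refutes (i).
Summary (ii) focuses "Ingrid" (the agent); background same thing, recipient, setting (the cipher / Rahul / in the foyer). Fact (4) matches that background with agent = Selin — refutes (ii).

8, 4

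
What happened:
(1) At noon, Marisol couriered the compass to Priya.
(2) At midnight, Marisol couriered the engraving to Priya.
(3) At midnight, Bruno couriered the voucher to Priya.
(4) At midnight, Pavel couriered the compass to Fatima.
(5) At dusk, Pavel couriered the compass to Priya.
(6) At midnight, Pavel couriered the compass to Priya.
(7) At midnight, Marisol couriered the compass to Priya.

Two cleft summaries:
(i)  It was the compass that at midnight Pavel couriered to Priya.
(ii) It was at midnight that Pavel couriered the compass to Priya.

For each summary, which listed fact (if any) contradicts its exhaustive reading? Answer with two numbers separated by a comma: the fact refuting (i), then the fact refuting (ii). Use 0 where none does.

(i): focus "the compass". No fact shares agent = Pavel, recipient = Priya, setting = at midnight with a different thing. 0.
(ii): focus "at midnight". Looking for agent = Pavel, thing = the compass, recipient = Priya with some other setting — fact (5) has at dusk there. Refuted.

0, 5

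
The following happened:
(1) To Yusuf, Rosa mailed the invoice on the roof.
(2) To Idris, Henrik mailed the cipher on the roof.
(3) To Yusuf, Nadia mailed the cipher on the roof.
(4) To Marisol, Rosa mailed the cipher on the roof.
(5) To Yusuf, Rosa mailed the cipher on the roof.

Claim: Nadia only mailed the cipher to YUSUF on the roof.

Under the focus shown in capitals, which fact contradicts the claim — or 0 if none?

0

The capitals mark "Yusuf" as focus. So "only" rules out other recipients, with the rest (agent = Nadia, thing = the cipher, setting = on the roof) as background.
Every other fact changes something in the background, not just the recipient. Nothing refutes the claim.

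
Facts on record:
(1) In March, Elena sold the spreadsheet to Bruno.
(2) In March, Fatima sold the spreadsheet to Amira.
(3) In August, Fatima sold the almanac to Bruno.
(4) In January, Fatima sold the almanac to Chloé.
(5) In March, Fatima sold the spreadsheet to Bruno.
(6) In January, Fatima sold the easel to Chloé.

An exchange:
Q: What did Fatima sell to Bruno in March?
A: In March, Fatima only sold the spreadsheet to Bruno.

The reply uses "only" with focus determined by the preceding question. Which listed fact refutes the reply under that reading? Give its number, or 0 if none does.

0

The question "What did ...?" targets the thing, so in the reply the focus falls on "the spreadsheet".
So "only" ranges over things; the rest (agent = Fatima, recipient = Bruno, setting = in March) is presupposed.
No fact keeps agent = Fatima, recipient = Bruno, setting = in March while changing the thing; every other fact differs on something backgrounded. The reply stands.
(Fact (2) would refute a reading with focus on the recipient — but that is not what the question asks.)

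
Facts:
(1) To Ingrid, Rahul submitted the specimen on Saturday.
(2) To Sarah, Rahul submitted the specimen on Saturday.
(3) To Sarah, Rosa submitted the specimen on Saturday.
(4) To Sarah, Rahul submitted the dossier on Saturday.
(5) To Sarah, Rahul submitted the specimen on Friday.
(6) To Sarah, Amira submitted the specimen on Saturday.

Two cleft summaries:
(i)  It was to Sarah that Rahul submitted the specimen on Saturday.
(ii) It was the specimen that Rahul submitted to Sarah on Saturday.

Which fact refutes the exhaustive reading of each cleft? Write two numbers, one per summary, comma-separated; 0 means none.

1, 4

(i): focus "Sarah". Looking for same agent, thing, setting (Rahul / the specimen / on Saturday) with some other recipient — fact (1) has Ingrid there. Refuted.
(ii): focus "the specimen". Looking for same agent, recipient, setting (Rahul / Sarah / on Saturday) with some other thing — fact (4) has the dossier there. Refuted.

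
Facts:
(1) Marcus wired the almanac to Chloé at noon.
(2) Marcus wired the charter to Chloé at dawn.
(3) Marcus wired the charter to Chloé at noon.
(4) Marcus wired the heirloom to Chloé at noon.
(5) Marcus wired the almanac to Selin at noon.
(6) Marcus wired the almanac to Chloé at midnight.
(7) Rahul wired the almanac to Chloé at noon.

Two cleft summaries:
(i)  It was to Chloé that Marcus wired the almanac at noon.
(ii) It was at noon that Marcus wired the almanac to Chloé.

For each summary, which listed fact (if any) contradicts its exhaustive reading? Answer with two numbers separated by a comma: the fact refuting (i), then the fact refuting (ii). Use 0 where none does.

5, 6

(i): focus "Chloé". Looking for agent = Marcus, thing = the almanac, setting = at noon with some other recipient — fact (5) has Selin there. Refuted.
(ii): focus "at noon". Looking for agent = Marcus, thing = the almanac, recipient = Chloé with some other setting — fact (6) has at midnight there. Refuted.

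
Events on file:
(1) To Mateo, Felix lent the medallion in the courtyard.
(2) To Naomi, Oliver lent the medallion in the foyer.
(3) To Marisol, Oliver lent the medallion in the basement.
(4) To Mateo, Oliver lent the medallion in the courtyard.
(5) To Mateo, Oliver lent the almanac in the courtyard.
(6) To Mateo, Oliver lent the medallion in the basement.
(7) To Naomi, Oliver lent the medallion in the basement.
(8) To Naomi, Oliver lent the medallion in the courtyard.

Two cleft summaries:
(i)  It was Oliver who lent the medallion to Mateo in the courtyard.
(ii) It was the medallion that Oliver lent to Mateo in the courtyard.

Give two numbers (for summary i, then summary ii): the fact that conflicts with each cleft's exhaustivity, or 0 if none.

1, 5

Summary (i) focuses "Oliver" (the agent); background thing = the medallion, recipient = Mateo, setting = in the courtyard. Fact (1) matches that background with agent = Felix — refutes (i).
Summary (ii) focuses "the medallion" (the thing); background agent = Oliver, recipient = Mateo, setting = in the courtyard. Fact (5) matches that background with thing = the almanac — refutes (ii).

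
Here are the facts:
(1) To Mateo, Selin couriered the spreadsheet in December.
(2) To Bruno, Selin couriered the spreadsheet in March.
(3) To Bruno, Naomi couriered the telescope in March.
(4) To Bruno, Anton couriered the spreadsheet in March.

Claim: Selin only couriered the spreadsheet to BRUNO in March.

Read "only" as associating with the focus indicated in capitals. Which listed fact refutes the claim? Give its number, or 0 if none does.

The capitals mark "Bruno" as focus. So "only" rules out other recipients, with the rest (agent = Selin, thing = the spreadsheet, setting = in March) as background.
Every other fact changes something in the background, not just the recipient. Nothing refutes the claim.

0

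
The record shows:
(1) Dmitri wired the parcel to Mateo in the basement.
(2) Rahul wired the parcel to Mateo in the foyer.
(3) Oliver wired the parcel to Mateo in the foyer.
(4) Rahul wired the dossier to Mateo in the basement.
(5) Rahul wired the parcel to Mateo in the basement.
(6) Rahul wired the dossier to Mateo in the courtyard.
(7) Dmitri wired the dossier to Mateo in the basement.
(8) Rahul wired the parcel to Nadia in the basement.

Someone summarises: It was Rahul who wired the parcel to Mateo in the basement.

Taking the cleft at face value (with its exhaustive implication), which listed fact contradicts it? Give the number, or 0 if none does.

1

Focus of the cleft: "Rahul" (the agent). Presupposed background: the parcel as thing and Mateo as recipient and in the basement as setting.
The exhaustive reading says no other agent fits that background.
But fact (1) also has the parcel as thing and Mateo as recipient and in the basement as setting, with agent = Dmitri — so the exhaustive reading fails.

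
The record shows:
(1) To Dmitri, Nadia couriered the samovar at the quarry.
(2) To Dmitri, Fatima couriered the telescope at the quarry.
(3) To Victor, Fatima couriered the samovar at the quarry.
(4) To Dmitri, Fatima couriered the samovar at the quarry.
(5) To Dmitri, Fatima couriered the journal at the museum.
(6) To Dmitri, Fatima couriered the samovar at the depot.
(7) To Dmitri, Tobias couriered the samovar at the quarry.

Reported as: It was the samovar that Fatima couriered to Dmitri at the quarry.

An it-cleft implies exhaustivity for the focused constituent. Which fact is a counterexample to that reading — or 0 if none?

2

Focus of the cleft: "the samovar" (the thing). Presupposed background: same agent, recipient, setting (Fatima / Dmitri / at the quarry).
The exhaustive reading says no other thing fits that background.
But fact (2) also has same agent, recipient, setting (Fatima / Dmitri / at the quarry), with thing = the telescope — so the exhaustive reading fails.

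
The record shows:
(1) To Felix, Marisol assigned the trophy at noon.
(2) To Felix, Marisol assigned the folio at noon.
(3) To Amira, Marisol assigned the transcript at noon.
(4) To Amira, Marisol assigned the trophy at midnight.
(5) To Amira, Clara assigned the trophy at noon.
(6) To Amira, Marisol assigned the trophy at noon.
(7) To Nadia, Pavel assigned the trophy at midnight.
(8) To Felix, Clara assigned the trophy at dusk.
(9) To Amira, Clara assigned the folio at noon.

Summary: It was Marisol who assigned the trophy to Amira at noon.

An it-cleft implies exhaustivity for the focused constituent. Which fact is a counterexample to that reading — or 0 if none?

The cleft puts "Marisol" in focus and presupposes the open proposition with thing = the trophy, recipient = Amira, setting = at noon.
Exhaustivity: Marisol is the only agent satisfying that background.
Fact (5) shares the background but with agent = Clara; exhaustivity is violated.

5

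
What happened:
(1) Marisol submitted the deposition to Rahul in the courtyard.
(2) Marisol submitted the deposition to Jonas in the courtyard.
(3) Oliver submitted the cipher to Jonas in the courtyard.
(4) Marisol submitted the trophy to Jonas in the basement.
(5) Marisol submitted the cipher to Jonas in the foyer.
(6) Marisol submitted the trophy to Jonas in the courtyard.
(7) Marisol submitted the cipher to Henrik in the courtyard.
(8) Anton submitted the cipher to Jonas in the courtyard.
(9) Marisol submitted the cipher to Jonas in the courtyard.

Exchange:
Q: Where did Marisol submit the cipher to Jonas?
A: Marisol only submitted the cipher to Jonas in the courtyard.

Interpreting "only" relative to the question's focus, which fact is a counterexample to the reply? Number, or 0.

The question "Where did ...?" targets the setting, so in the reply the focus falls on "in the courtyard".
So "only" ranges over settings; the rest (Marisol as agent and the cipher as thing and Jonas as recipient) is presupposed.
Fact (5) keeps Marisol as agent and the cipher as thing and Jonas as recipient but has setting = in the foyer; that refutes the reply.
(Fact (2) would refute a reading with focus on the thing — but that is not what the question asks.)

5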